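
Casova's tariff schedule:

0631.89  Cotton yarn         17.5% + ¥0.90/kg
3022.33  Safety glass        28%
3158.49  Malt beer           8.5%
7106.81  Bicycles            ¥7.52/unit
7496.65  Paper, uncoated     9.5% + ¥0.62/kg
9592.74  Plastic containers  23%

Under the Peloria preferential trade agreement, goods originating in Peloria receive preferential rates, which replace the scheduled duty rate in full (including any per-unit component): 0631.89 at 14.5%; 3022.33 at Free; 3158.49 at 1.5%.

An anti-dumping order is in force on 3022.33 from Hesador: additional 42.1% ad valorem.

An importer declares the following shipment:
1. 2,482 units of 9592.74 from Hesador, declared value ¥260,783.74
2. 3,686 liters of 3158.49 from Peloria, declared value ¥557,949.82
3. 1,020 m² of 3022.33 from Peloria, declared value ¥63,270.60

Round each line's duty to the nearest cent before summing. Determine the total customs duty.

Line 1 (9592.74, Hesador, 2,482 units, ¥260,783.74):
Base rate for 9592.74 is 23%.
Duty = ¥260,783.74 × 23% = ¥59,980.26.
Line 2 (3158.49, Peloria, 3,686 liters, ¥557,949.82):
Base rate for 3158.49 is 8.5%.
Origin Peloria qualifies under the Casova–Peloria agreement and 3158.49 is covered: preferential rate 1.5% applies instead.
Duty = ¥557,949.82 × 1.5% = ¥8,369.25.
Line 3 (3022.33, Peloria, 1,020 m², ¥63,270.60):
Base rate for 3022.33 is 28%.
Origin Peloria qualifies under the Casova–Peloria agreement and 3022.33 is covered: preferential rate Free applies instead.
The additional-duty order on 3022.33 targets Hesador, not Peloria; it does not apply.
Duty = ¥63,270.60 × 0% = ¥0.00.
Total = ¥59,980.26 + ¥8,369.25 + ¥0.00 = ¥68,349.51.

¥68,349.51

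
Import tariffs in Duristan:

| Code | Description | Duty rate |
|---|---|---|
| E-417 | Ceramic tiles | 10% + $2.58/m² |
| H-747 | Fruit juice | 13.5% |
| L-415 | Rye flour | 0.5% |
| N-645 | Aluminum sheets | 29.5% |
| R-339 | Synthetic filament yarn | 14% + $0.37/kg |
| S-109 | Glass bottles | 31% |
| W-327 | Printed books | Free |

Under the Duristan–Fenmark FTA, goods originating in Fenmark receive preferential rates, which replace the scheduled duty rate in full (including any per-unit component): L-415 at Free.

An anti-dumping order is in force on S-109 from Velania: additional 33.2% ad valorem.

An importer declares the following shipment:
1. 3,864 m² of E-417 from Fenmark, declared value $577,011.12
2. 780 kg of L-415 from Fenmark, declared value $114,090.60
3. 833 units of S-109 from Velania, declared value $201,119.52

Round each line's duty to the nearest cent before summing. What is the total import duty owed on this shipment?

Line 1 (E-417, Fenmark, 3,864 m², $577,011.12):
Base rate for E-417 is 10% + $2.58/m².
Origin Fenmark is the FTA partner but E-417 is not on the preference list; base rate stands.
Duty = $577,011.12 × 10% + 3,864 × $2.58 = $67,670.23.
Line 2 (L-415, Fenmark, 780 kg, $114,090.60):
Base rate for L-415 is 0.5%.
Origin Fenmark qualifies under the Duristan–Fenmark agreement and L-415 is covered: preferential rate Free applies instead.
Duty = $114,090.60 × 0% = $0.00.
Line 3 (S-109, Velania, 833 units, $201,119.52):
Base rate for S-109 is 31%.
Additional duty on S-109 from Velania: +33.2%. Applied ad valorem rate: 31% + 33.2% = 64.2%.
Duty = $201,119.52 × 64.2% = $129,118.73.
Total = $67,670.23 + $0.00 + $129,118.73 = $196,788.96.

$196,788.96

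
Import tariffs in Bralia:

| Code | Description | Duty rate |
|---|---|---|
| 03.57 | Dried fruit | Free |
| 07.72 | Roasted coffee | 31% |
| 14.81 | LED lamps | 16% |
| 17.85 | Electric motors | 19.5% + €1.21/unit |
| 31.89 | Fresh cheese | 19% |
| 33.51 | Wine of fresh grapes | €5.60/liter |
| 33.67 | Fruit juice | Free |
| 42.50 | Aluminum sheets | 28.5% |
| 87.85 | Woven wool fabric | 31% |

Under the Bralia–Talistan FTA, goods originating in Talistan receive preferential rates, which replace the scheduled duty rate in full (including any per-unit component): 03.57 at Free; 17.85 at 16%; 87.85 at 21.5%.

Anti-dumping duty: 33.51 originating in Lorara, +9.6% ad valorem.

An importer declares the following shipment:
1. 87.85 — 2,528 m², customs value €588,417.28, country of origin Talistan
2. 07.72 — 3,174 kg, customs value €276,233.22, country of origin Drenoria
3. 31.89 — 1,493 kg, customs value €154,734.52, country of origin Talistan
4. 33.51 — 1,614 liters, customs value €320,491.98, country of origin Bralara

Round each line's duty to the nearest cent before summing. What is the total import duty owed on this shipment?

Line 1 (87.85, Talistan, 2,528 m², €588,417.28):
Base rate for 87.85 is 31%.
Origin Talistan qualifies under the Bralia–Talistan agreement and 87.85 is covered: preferential rate 21.5% applies instead.
Duty = €588,417.28 × 21.5% = €126,509.72.
Line 2 (07.72, Drenoria, 3,174 kg, €276,233.22):
Base rate for 07.72 is 31%.
Duty = €276,233.22 × 31% = €85,632.30.
Line 3 (31.89, Talistan, 1,493 kg, €154,734.52):
Base rate for 31.89 is 19%.
Origin Talistan is the FTA partner but 31.89 is not on the preference list; base rate stands.
Duty = €154,734.52 × 19% = €29,399.56.
Line 4 (33.51, Bralara, 1,614 liters, €320,491.98):
Base rate for 33.51 is €5.60/liter.
The additional-duty order on 33.51 targets Lorara, not Bralara; it does not apply.
Duty = 1,614 × €5.60 = €9,038.40.
Total = €126,509.72 + €85,632.30 + €29,399.56 + €9,038.40 = €250,579.98.

€250,579.98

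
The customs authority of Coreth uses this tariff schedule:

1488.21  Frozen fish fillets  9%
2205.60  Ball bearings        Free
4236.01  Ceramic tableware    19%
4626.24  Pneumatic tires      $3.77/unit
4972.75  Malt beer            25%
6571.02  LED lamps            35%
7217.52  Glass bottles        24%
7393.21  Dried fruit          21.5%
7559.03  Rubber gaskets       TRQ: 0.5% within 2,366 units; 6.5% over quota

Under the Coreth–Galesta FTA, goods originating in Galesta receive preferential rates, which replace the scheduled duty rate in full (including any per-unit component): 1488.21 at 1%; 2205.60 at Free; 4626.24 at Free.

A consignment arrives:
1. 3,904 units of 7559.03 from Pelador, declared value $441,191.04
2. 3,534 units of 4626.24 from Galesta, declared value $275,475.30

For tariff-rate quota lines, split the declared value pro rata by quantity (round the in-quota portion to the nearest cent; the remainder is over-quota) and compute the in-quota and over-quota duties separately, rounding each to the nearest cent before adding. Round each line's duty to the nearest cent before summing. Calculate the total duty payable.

$12,634.52

Line 1 (7559.03, Pelador, 3,904 units, $441,191.04):
Code 7559.03 is under a tariff-rate quota (threshold 2,366 units). In-quota: 2,366 units at 0.5%; over-quota: 1,538 units at 6.5%.
Pro-rata value split: in-quota = $441,191.04 × 2,366/3,904 = $267,381.66; over-quota = $441,191.04 − $267,381.66 = $173,809.38.
In-quota duty = $267,381.66 × 0.5% = $1,336.91. Over-quota duty = $173,809.38 × 6.5% = $11,297.61.
Line duty = $1,336.91 + $11,297.61 = $12,634.52.
Line 2 (4626.24, Galesta, 3,534 units, $275,475.30):
Base rate for 4626.24 is $3.77/unit.
Origin Galesta qualifies under the Coreth–Galesta agreement and 4626.24 is covered: preferential rate Free applies instead.
Duty = $275,475.30 × 0% = $0.00.
Total = $12,634.52 + $0.00 = $12,634.52.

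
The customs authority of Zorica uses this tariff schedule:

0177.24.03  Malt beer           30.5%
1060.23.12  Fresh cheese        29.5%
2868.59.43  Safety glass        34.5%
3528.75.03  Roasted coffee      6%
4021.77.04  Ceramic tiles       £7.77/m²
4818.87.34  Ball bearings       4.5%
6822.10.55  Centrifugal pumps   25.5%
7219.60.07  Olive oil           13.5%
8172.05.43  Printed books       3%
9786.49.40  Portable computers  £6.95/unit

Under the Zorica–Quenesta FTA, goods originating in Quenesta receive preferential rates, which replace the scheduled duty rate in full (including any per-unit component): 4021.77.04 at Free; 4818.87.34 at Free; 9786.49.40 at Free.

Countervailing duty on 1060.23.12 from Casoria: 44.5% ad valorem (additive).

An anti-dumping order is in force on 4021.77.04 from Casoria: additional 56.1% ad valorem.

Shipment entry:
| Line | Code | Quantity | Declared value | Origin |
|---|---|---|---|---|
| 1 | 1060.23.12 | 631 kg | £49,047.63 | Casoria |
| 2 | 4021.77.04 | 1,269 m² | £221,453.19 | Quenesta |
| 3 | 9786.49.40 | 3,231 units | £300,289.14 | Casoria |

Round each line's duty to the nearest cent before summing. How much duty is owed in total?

Line 1 (1060.23.12, Casoria, 631 kg, £49,047.63):
Base rate for 1060.23.12 is 29.5%.
Additional duty on 1060.23.12 from Casoria: +44.5%. Applied ad valorem rate: 29.5% + 44.5% = 74%.
Duty = £49,047.63 × 74% = £36,295.25.
Line 2 (4021.77.04, Quenesta, 1,269 m², £221,453.19):
Base rate for 4021.77.04 is £7.77/m².
Origin Quenesta qualifies under the Zorica–Quenesta agreement and 4021.77.04 is covered: preferential rate Free applies instead.
The additional-duty order on 4021.77.04 targets Casoria, not Quenesta; it does not apply.
Duty = £221,453.19 × 0% = £0.00.
Line 3 (9786.49.40, Casoria, 3,231 units, £300,289.14):
Base rate for 9786.49.40 is £6.95/unit.
9786.49.40 has an FTA preferential rate, but origin Casoria is not Quenesta; base rate stands.
Duty = 3,231 × £6.95 = £22,455.45.
Total = £36,295.25 + £0.00 + £22,455.45 = £58,750.70.

£58,750.70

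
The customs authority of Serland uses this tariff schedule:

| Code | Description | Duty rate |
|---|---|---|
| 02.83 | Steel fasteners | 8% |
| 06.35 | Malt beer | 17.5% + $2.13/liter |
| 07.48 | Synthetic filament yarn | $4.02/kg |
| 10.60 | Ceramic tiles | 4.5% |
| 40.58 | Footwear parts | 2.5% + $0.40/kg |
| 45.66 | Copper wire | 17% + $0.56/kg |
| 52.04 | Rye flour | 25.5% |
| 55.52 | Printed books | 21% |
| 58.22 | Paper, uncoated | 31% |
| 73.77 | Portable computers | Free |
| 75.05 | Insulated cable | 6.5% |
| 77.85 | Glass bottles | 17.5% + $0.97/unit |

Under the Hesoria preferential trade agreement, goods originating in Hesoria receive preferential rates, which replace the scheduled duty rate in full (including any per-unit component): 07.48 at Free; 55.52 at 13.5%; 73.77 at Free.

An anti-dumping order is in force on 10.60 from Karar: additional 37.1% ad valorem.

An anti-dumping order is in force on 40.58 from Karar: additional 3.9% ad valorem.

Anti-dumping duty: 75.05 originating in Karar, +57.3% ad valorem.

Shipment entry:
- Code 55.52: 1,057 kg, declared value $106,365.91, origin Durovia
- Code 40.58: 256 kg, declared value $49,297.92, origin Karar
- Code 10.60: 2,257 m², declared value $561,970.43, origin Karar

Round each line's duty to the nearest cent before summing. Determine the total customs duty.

Line 1 (55.52, Durovia, 1,057 kg, $106,365.91):
Base rate for 55.52 is 21%.
55.52 has an FTA preferential rate, but origin Durovia is not Hesoria; base rate stands.
Duty = $106,365.91 × 21% = $22,336.84.
Line 2 (40.58, Karar, 256 kg, $49,297.92):
Base rate for 40.58 is 2.5% + $0.40/kg.
Additional duty on 40.58 from Karar: +3.9%. Applied ad valorem rate: 2.5% + 3.9% = 6.4%.
Duty = $49,297.92 × 6.4% + 256 × $0.40 = $3,257.47.
Line 3 (10.60, Karar, 2,257 m², $561,970.43):
Base rate for 10.60 is 4.5%.
Additional duty on 10.60 from Karar: +37.1%. Applied ad valorem rate: 4.5% + 37.1% = 41.6%.
Duty = $561,970.43 × 41.6% = $233,779.70.
Total = $22,336.84 + $3,257.47 + $233,779.70 = $259,374.01.

$259,374.01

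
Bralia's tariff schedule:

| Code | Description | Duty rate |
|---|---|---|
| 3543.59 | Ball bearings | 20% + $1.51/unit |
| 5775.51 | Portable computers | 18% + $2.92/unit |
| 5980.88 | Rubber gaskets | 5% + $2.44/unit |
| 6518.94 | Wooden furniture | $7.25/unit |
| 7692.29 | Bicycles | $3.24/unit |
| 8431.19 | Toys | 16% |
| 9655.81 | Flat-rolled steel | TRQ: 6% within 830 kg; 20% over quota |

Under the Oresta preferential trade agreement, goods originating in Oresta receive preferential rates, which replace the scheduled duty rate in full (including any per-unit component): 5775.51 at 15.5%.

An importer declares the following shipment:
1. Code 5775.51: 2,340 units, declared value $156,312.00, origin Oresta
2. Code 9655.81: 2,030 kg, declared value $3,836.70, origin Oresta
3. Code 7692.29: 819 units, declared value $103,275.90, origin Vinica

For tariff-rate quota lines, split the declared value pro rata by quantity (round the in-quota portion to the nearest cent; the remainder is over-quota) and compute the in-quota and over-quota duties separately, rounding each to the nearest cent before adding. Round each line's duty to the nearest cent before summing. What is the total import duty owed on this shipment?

$27,429.64

Line 1 (5775.51, Oresta, 2,340 units, $156,312.00):
Base rate for 5775.51 is 18% + $2.92/unit.
Origin Oresta qualifies under the Bralia–Oresta agreement and 5775.51 is covered: preferential rate 15.5% applies instead.
Duty = $156,312.00 × 15.5% = $24,228.36.
Line 2 (9655.81, Oresta, 2,030 kg, $3,836.70):
Code 9655.81 is under a tariff-rate quota (threshold 830 kg). In-quota: 830 kg at 6%; over-quota: 1,200 kg at 20%.
Pro-rata value split: in-quota = $3,836.70 × 830/2,030 = $1,568.70; over-quota = $3,836.70 − $1,568.70 = $2,268.00.
In-quota duty = $1,568.70 × 6% = $94.12. Over-quota duty = $2,268.00 × 20% = $453.60.
Line duty = $94.12 + $453.60 = $547.72.
Line 3 (7692.29, Vinica, 819 units, $103,275.90):
Base rate for 7692.29 is $3.24/unit.
Duty = 819 × $3.24 = $2,653.56.
Total = $24,228.36 + $547.72 + $2,653.56 = $27,429.64.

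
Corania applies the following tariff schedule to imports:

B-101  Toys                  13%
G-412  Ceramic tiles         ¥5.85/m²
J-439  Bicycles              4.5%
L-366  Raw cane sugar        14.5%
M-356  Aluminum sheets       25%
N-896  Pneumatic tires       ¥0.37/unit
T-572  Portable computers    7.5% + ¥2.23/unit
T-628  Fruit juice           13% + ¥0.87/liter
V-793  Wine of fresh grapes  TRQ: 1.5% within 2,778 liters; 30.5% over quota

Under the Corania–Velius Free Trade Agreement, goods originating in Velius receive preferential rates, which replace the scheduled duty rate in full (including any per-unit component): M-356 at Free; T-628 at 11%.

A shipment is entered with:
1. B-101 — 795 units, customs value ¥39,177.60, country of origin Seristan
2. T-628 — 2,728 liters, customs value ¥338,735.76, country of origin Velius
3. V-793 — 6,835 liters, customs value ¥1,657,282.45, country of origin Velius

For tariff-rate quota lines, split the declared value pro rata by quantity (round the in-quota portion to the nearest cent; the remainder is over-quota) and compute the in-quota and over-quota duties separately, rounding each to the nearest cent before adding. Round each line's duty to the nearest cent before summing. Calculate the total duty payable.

Line 1 (B-101, Seristan, 795 units, ¥39,177.60):
Base rate for B-101 is 13%.
Duty = ¥39,177.60 × 13% = ¥5,093.09.
Line 2 (T-628, Velius, 2,728 liters, ¥338,735.76):
Base rate for T-628 is 13% + ¥0.87/liter.
Origin Velius qualifies under the Corania–Velius agreement and T-628 is covered: preferential rate 11% applies instead.
Duty = ¥338,735.76 × 11% = ¥37,260.93.
Line 3 (V-793, Velius, 6,835 liters, ¥1,657,282.45):
Code V-793 is under a tariff-rate quota (threshold 2,778 liters). In-quota: 2,778 liters at 1.5%; over-quota: 4,057 liters at 30.5%.
Pro-rata value split: in-quota = ¥1,657,282.45 × 2,778/6,835 = ¥673,581.66; over-quota = ¥1,657,282.45 − ¥673,581.66 = ¥983,700.79.
In-quota duty = ¥673,581.66 × 1.5% = ¥10,103.72. Over-quota duty = ¥983,700.79 × 30.5% = ¥300,028.74.
Line duty = ¥10,103.72 + ¥300,028.74 = ¥310,132.46.
Total = ¥5,093.09 + ¥37,260.93 + ¥310,132.46 = ¥352,486.48.

¥352,486.48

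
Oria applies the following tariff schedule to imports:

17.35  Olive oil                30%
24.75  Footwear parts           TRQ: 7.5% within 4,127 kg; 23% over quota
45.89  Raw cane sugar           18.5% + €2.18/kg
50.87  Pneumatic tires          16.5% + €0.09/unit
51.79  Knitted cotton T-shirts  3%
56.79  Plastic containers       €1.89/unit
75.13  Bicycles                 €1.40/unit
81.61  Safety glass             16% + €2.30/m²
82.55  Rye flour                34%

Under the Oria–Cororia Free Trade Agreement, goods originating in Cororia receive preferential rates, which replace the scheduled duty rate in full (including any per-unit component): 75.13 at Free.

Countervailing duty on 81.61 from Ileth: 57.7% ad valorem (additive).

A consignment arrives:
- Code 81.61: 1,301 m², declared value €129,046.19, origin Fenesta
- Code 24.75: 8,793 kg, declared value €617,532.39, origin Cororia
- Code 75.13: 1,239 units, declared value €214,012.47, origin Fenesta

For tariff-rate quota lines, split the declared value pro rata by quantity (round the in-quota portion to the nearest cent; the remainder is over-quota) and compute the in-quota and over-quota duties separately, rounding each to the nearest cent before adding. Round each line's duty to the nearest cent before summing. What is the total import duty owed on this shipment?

Line 1 (81.61, Fenesta, 1,301 m², €129,046.19):
Base rate for 81.61 is 16% + €2.30/m².
The additional-duty order on 81.61 targets Ileth, not Fenesta; it does not apply.
Duty = €129,046.19 × 16% + 1,301 × €2.30 = €23,639.69.
Line 2 (24.75, Cororia, 8,793 kg, €617,532.39):
Code 24.75 is under a tariff-rate quota (threshold 4,127 kg). In-quota: 4,127 kg at 7.5%; over-quota: 4,666 kg at 23%.
Pro-rata value split: in-quota = €617,532.39 × 4,127/8,793 = €289,839.21; over-quota = €617,532.39 − €289,839.21 = €327,693.18.
In-quota duty = €289,839.21 × 7.5% = €21,737.94. Over-quota duty = €327,693.18 × 23% = €75,369.43.
Line duty = €21,737.94 + €75,369.43 = €97,107.37.
Line 3 (75.13, Fenesta, 1,239 units, €214,012.47):
Base rate for 75.13 is €1.40/unit.
75.13 has an FTA preferential rate, but origin Fenesta is not Cororia; base rate stands.
Duty = 1,239 × €1.40 = €1,734.60.
Total = €23,639.69 + €97,107.37 + €1,734.60 = €122,481.66.

€122,481.66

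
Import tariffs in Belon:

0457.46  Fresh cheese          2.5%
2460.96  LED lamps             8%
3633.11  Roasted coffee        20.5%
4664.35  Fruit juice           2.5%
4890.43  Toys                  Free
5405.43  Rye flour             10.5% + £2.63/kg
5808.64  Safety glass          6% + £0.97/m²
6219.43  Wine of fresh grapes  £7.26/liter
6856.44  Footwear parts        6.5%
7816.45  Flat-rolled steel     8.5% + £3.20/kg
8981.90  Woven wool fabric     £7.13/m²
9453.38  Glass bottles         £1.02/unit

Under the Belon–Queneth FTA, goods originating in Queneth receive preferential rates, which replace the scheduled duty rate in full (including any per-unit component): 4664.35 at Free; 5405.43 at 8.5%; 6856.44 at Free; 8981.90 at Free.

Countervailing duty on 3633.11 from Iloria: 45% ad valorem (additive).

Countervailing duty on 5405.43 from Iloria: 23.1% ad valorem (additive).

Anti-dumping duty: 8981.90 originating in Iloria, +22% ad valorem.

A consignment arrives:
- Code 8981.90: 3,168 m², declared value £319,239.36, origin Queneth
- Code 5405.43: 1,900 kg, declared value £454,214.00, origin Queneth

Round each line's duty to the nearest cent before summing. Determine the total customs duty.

Line 1 (8981.90, Queneth, 3,168 m², £319,239.36):
Base rate for 8981.90 is £7.13/m².
Origin Queneth qualifies under the Belon–Queneth agreement and 8981.90 is covered: preferential rate Free applies instead.
The additional-duty order on 8981.90 targets Iloria, not Queneth; it does not apply.
Duty = £319,239.36 × 0% = £0.00.
Line 2 (5405.43, Queneth, 1,900 kg, £454,214.00):
Base rate for 5405.43 is 10.5% + £2.63/kg.
Origin Queneth qualifies under the Belon–Queneth agreement and 5405.43 is covered: preferential rate 8.5% applies instead.
The additional-duty order on 5405.43 targets Iloria, not Queneth; it does not apply.
Duty = £454,214.00 × 8.5% = £38,608.19.
Total = £0.00 + £38,608.19 = £38,608.19.

£38,608.19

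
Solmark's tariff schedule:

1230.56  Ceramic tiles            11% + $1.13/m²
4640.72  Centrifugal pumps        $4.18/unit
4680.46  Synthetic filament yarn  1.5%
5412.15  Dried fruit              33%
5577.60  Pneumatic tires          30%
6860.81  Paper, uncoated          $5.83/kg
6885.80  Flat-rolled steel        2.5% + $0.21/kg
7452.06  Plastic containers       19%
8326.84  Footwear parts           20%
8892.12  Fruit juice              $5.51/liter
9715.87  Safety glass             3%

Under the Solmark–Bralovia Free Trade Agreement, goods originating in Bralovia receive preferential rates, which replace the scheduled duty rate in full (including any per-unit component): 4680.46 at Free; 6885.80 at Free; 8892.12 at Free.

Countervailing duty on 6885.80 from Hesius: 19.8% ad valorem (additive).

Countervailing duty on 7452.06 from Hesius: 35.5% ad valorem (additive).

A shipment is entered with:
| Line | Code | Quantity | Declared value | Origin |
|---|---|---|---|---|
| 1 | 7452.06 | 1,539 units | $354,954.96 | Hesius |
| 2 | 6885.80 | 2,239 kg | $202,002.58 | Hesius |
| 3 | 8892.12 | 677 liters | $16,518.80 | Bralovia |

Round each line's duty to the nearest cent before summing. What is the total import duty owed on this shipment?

$238,967.22

Line 1 (7452.06, Hesius, 1,539 units, $354,954.96):
Base rate for 7452.06 is 19%.
Additional duty on 7452.06 from Hesius: +35.5%. Applied ad valorem rate: 19% + 35.5% = 54.5%.
Duty = $354,954.96 × 54.5% = $193,450.45.
Line 2 (6885.80, Hesius, 2,239 kg, $202,002.58):
Base rate for 6885.80 is 2.5% + $0.21/kg.
6885.80 has an FTA preferential rate, but origin Hesius is not Bralovia; base rate stands.
Additional duty on 6885.80 from Hesius: +19.8%. Applied ad valorem rate: 2.5% + 19.8% = 22.3%.
Duty = $202,002.58 × 22.3% + 2,239 × $0.21 = $45,516.77.
Line 3 (8892.12, Bralovia, 677 liters, $16,518.80):
Base rate for 8892.12 is $5.51/liter.
Origin Bralovia qualifies under the Solmark–Bralovia agreement and 8892.12 is covered: preferential rate Free applies instead.
Duty = $16,518.80 × 0% = $0.00.
Total = $193,450.45 + $45,516.77 + $0.00 = $238,967.22.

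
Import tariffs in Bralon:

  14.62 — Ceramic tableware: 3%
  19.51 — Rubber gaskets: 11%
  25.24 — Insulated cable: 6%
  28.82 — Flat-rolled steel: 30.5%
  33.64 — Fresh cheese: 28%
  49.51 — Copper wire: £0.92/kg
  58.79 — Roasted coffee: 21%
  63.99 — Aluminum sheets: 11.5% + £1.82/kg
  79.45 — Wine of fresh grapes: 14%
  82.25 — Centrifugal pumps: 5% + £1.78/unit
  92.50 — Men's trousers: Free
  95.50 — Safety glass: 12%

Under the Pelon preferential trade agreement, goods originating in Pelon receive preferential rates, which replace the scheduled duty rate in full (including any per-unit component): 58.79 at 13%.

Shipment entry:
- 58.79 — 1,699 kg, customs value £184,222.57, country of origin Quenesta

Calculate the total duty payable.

£38,686.74

Line 1 (58.79, Quenesta, 1,699 kg, £184,222.57):
Base rate for 58.79 is 21%.
58.79 has an FTA preferential rate, but origin Quenesta is not Pelon; base rate stands.
Duty = £184,222.57 × 21% = £38,686.74.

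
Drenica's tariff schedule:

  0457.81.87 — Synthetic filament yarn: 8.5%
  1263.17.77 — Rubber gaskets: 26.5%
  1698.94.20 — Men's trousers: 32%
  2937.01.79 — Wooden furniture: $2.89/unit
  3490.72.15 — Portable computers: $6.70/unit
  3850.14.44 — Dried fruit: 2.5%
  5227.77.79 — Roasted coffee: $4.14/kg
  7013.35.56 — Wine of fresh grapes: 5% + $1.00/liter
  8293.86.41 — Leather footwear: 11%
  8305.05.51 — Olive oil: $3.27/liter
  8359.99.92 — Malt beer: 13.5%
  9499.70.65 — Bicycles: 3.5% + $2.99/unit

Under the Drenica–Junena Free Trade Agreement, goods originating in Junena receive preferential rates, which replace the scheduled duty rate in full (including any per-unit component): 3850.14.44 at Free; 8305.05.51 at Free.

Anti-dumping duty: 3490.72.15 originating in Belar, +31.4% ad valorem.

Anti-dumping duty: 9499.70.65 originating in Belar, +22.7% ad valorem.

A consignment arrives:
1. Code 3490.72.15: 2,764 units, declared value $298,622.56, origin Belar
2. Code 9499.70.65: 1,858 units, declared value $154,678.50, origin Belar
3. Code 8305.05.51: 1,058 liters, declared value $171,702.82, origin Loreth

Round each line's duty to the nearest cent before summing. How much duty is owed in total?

$161,827.13

Line 1 (3490.72.15, Belar, 2,764 units, $298,622.56):
Base rate for 3490.72.15 is $6.70/unit.
Additional duty on 3490.72.15 from Belar: +31.4% ad valorem. Applied ad valorem rate = 31.4%.
Duty = $298,622.56 × 31.4% + 2,764 × $6.70 = $112,286.28.
Line 2 (9499.70.65, Belar, 1,858 units, $154,678.50):
Base rate for 9499.70.65 is 3.5% + $2.99/unit.
Additional duty on 9499.70.65 from Belar: +22.7%. Applied ad valorem rate: 3.5% + 22.7% = 26.2%.
Duty = $154,678.50 × 26.2% + 1,858 × $2.99 = $46,081.19.
Line 3 (8305.05.51, Loreth, 1,058 liters, $171,702.82):
Base rate for 8305.05.51 is $3.27/liter.
8305.05.51 has an FTA preferential rate, but origin Loreth is not Junena; base rate stands.
Duty = 1,058 × $3.27 = $3,459.66.
Total = $112,286.28 + $46,081.19 + $3,459.66 = $161,827.13.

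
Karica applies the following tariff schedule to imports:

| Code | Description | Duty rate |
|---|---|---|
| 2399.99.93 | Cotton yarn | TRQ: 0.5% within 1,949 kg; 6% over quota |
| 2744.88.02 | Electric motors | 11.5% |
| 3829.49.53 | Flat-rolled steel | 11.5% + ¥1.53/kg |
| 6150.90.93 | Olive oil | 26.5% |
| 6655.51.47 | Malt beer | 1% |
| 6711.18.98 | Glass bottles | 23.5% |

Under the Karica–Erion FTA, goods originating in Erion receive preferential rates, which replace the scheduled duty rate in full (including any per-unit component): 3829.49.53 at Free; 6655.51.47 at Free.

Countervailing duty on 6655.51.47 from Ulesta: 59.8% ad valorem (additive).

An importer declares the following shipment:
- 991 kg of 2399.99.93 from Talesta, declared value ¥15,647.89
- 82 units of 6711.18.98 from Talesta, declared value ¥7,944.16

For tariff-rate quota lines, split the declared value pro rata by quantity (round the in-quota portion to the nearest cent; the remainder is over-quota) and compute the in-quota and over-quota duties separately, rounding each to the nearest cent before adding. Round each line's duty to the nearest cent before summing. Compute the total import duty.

¥1,945.12

Line 1 (2399.99.93, Talesta, 991 kg, ¥15,647.89):
Code 2399.99.93 is under a tariff-rate quota (threshold 1,949 kg). Quantity 991 kg is within the quota, so the in-quota rate 0.5% applies to the full value.
Duty = ¥15,647.89 × 0.5% = ¥78.24.
Line 2 (6711.18.98, Talesta, 82 units, ¥7,944.16):
Base rate for 6711.18.98 is 23.5%.
Duty = ¥7,944.16 × 23.5% = ¥1,866.88.
Total = ¥78.24 + ¥1,866.88 = ¥1,945.12.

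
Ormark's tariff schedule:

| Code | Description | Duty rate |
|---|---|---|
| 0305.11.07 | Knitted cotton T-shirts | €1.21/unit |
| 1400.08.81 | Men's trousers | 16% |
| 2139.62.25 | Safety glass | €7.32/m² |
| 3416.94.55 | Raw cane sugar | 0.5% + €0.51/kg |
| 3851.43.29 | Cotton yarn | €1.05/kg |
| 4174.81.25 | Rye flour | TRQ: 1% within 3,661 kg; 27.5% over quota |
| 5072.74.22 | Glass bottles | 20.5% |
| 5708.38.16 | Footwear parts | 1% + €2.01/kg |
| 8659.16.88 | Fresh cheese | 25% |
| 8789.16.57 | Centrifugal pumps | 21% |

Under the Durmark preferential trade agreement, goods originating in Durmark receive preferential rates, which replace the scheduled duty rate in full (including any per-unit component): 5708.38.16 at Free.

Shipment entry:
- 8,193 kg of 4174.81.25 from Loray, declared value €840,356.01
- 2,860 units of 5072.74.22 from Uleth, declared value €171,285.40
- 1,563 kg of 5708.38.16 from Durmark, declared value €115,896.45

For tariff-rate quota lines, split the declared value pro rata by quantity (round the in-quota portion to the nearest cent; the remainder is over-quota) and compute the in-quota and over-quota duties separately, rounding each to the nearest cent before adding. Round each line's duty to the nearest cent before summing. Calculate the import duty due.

€166,701.59

Line 1 (4174.81.25, Loray, 8,193 kg, €840,356.01):
Code 4174.81.25 is under a tariff-rate quota (threshold 3,661 kg). In-quota: 3,661 kg at 1%; over-quota: 4,532 kg at 27.5%.
Pro-rata value split: in-quota = €840,356.01 × 3,661/8,193 = €375,508.77; over-quota = €840,356.01 − €375,508.77 = €464,847.24.
In-quota duty = €375,508.77 × 1% = €3,755.09. Over-quota duty = €464,847.24 × 27.5% = €127,832.99.
Line duty = €3,755.09 + €127,832.99 = €131,588.08.
Line 2 (5072.74.22, Uleth, 2,860 units, €171,285.40):
Base rate for 5072.74.22 is 20.5%.
Duty = €171,285.40 × 20.5% = €35,113.51.
Line 3 (5708.38.16, Durmark, 1,563 kg, €115,896.45):
Base rate for 5708.38.16 is 1% + €2.01/kg.
Origin Durmark qualifies under the Ormark–Durmark agreement and 5708.38.16 is covered: preferential rate Free applies instead.
Duty = €115,896.45 × 0% = €0.00.
Total = €131,588.08 + €35,113.51 + €0.00 = €166,701.59.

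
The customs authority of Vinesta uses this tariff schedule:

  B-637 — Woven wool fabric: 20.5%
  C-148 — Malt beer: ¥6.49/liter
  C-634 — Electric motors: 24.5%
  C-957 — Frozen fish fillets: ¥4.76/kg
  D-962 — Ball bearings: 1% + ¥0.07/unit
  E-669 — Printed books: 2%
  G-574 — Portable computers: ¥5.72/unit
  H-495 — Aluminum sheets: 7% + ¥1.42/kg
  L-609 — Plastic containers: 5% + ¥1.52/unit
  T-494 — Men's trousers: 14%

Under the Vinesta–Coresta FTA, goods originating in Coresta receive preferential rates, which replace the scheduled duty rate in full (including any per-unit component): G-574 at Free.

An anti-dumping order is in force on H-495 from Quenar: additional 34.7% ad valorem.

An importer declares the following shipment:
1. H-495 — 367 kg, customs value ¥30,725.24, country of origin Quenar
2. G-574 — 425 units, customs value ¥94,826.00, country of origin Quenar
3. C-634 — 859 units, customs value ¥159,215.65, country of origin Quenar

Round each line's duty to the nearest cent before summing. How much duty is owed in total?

Line 1 (H-495, Quenar, 367 kg, ¥30,725.24):
Base rate for H-495 is 7% + ¥1.42/kg.
Additional duty on H-495 from Quenar: +34.7%. Applied ad valorem rate: 7% + 34.7% = 41.7%.
Duty = ¥30,725.24 × 41.7% + 367 × ¥1.42 = ¥13,333.57.
Line 2 (G-574, Quenar, 425 units, ¥94,826.00):
Base rate for G-574 is ¥5.72/unit.
G-574 has an FTA preferential rate, but origin Quenar is not Coresta; base rate stands.
Duty = 425 × ¥5.72 = ¥2,431.00.
Line 3 (C-634, Quenar, 859 units, ¥159,215.65):
Base rate for C-634 is 24.5%.
Duty = ¥159,215.65 × 24.5% = ¥39,007.83.
Total = ¥13,333.57 + ¥2,431.00 + ¥39,007.83 = ¥54,772.40.

¥54,772.40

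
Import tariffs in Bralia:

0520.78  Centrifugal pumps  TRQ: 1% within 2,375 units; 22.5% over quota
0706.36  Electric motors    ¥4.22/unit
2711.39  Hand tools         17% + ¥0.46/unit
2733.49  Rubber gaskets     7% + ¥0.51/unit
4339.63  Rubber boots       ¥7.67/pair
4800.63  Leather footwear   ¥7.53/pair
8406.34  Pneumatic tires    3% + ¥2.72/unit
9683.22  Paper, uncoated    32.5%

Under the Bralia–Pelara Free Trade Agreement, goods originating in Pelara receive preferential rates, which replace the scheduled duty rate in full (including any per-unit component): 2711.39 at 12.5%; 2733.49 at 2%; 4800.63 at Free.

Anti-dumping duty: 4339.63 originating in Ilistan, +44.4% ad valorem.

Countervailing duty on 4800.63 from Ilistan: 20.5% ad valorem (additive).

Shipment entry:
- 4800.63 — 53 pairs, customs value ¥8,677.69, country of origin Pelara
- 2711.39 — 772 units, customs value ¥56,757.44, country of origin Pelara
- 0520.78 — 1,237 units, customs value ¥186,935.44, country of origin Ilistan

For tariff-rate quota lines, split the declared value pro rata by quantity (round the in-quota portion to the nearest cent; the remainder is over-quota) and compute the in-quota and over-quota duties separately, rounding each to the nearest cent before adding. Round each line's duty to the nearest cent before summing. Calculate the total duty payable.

Line 1 (4800.63, Pelara, 53 pairs, ¥8,677.69):
Base rate for 4800.63 is ¥7.53/pair.
Origin Pelara qualifies under the Bralia–Pelara agreement and 4800.63 is covered: preferential rate Free applies instead.
The additional-duty order on 4800.63 targets Ilistan, not Pelara; it does not apply.
Duty = ¥8,677.69 × 0% = ¥0.00.
Line 2 (2711.39, Pelara, 772 units, ¥56,757.44):
Base rate for 2711.39 is 17% + ¥0.46/unit.
Origin Pelara qualifies under the Bralia–Pelara agreement and 2711.39 is covered: preferential rate 12.5% applies instead.
Duty = ¥56,757.44 × 12.5% = ¥7,094.68.
Line 3 (0520.78, Ilistan, 1,237 units, ¥186,935.44):
Code 0520.78 is under a tariff-rate quota (threshold 2,375 units). Quantity 1,237 units is within the quota, so the in-quota rate 1% applies to the full value.
Duty = ¥186,935.44 × 1% = ¥1,869.35.
Total = ¥0.00 + ¥7,094.68 + ¥1,869.35 = ¥8,964.03.

¥8,964.03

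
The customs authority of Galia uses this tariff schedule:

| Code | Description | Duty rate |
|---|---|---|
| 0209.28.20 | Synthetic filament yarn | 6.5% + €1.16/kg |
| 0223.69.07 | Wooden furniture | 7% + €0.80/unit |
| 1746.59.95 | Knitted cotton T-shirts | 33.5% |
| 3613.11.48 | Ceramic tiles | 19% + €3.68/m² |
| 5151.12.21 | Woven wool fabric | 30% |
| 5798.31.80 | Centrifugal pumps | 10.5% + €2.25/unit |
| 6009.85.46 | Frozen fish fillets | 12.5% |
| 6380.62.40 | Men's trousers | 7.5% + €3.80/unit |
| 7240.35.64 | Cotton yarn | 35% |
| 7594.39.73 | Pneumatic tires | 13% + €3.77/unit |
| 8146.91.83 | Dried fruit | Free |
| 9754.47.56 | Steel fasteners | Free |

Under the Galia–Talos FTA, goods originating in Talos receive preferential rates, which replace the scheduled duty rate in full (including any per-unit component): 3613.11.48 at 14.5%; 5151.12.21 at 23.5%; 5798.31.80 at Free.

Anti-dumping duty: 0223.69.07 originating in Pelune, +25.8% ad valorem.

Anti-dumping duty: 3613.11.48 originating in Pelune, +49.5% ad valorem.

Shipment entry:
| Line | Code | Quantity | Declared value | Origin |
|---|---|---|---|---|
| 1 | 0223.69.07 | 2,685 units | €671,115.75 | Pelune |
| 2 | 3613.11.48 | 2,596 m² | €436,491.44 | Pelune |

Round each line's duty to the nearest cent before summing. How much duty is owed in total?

€530,823.89

Line 1 (0223.69.07, Pelune, 2,685 units, €671,115.75):
Base rate for 0223.69.07 is 7% + €0.80/unit.
Additional duty on 0223.69.07 from Pelune: +25.8%. Applied ad valorem rate: 7% + 25.8% = 32.8%.
Duty = €671,115.75 × 32.8% + 2,685 × €0.80 = €222,273.97.
Line 2 (3613.11.48, Pelune, 2,596 m², €436,491.44):
Base rate for 3613.11.48 is 19% + €3.68/m².
3613.11.48 has an FTA preferential rate, but origin Pelune is not Talos; base rate stands.
Additional duty on 3613.11.48 from Pelune: +49.5%. Applied ad valorem rate: 19% + 49.5% = 68.5%.
Duty = €436,491.44 × 68.5% + 2,596 × €3.68 = €308,549.92.
Total = €222,273.97 + €308,549.92 = €530,823.89.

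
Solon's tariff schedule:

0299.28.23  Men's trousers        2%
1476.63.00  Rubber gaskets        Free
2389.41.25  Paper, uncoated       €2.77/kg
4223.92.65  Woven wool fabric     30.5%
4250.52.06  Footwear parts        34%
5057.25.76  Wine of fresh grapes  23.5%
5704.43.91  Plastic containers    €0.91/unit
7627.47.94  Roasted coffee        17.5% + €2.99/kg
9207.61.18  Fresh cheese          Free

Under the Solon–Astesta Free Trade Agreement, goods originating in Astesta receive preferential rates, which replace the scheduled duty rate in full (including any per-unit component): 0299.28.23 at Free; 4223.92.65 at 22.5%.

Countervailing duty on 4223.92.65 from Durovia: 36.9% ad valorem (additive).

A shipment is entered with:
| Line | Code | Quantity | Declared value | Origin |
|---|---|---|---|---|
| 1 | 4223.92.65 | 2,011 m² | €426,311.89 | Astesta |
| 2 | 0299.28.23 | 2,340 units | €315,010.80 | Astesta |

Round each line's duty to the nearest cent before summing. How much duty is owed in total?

€95,920.18

Line 1 (4223.92.65, Astesta, 2,011 m², €426,311.89):
Base rate for 4223.92.65 is 30.5%.
Origin Astesta qualifies under the Solon–Astesta agreement and 4223.92.65 is covered: preferential rate 22.5% applies instead.
The additional-duty order on 4223.92.65 targets Durovia, not Astesta; it does not apply.
Duty = €426,311.89 × 22.5% = €95,920.18.
Line 2 (0299.28.23, Astesta, 2,340 units, €315,010.80):
Base rate for 0299.28.23 is 2%.
Origin Astesta qualifies under the Solon–Astesta agreement and 0299.28.23 is covered: preferential rate Free applies instead.
Duty = €315,010.80 × 0% = €0.00.
Total = €95,920.18 + €0.00 = €95,920.18.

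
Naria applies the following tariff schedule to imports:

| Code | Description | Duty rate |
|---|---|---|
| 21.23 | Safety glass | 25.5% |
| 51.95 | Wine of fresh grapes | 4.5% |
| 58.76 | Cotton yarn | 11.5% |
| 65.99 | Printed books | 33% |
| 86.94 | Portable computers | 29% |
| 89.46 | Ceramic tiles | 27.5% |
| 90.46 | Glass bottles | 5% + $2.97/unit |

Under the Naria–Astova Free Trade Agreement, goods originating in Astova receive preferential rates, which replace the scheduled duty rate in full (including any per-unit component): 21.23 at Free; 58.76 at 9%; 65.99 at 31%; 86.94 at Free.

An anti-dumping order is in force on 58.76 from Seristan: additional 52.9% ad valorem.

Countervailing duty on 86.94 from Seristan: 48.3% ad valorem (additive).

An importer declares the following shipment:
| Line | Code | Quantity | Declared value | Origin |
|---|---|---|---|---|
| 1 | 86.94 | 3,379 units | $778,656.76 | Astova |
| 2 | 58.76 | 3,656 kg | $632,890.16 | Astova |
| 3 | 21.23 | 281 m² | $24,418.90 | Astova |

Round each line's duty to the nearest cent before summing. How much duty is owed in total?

Line 1 (86.94, Astova, 3,379 units, $778,656.76):
Base rate for 86.94 is 29%.
Origin Astova qualifies under the Naria–Astova agreement and 86.94 is covered: preferential rate Free applies instead.
The additional-duty order on 86.94 targets Seristan, not Astova; it does not apply.
Duty = $778,656.76 × 0% = $0.00.
Line 2 (58.76, Astova, 3,656 kg, $632,890.16):
Base rate for 58.76 is 11.5%.
Origin Astova qualifies under the Naria–Astova agreement and 58.76 is covered: preferential rate 9% applies instead.
The additional-duty order on 58.76 targets Seristan, not Astova; it does not apply.
Duty = $632,890.16 × 9% = $56,960.11.
Line 3 (21.23, Astova, 281 m², $24,418.90):
Base rate for 21.23 is 25.5%.
Origin Astova qualifies under the Naria–Astova agreement and 21.23 is covered: preferential rate Free applies instead.
Duty = $24,418.90 × 0% = $0.00.
Total = $0.00 + $56,960.11 + $0.00 = $56,960.11.

$56,960.11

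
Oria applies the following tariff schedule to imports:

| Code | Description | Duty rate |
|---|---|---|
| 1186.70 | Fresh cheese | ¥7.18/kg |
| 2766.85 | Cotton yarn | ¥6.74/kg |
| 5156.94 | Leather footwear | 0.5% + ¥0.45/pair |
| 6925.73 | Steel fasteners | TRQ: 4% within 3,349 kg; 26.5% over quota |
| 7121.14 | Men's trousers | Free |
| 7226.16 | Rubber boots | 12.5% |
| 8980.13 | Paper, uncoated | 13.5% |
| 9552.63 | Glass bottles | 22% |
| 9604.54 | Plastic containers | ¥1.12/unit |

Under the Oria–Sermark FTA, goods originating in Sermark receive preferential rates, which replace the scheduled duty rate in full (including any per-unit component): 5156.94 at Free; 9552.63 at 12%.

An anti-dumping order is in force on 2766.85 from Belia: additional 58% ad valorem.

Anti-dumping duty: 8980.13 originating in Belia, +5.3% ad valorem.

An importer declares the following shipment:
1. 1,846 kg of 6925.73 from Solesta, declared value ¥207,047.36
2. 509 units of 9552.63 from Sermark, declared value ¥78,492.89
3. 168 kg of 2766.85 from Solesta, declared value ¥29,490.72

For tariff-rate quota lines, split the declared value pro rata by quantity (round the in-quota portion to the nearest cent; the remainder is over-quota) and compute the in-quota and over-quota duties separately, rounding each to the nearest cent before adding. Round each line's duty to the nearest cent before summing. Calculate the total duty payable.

Line 1 (6925.73, Solesta, 1,846 kg, ¥207,047.36):
Code 6925.73 is under a tariff-rate quota (threshold 3,349 kg). Quantity 1,846 kg is within the quota, so the in-quota rate 4% applies to the full value.
Duty = ¥207,047.36 × 4% = ¥8,281.89.
Line 2 (9552.63, Sermark, 509 units, ¥78,492.89):
Base rate for 9552.63 is 22%.
Origin Sermark qualifies under the Oria–Sermark agreement and 9552.63 is covered: preferential rate 12% applies instead.
Duty = ¥78,492.89 × 12% = ¥9,419.15.
Line 3 (2766.85, Solesta, 168 kg, ¥29,490.72):
Base rate for 2766.85 is ¥6.74/kg.
The additional-duty order on 2766.85 targets Belia, not Solesta; it does not apply.
Duty = 168 × ¥6.74 = ¥1,132.32.
Total = ¥8,281.89 + ¥9,419.15 + ¥1,132.32 = ¥18,833.36.

¥18,833.36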